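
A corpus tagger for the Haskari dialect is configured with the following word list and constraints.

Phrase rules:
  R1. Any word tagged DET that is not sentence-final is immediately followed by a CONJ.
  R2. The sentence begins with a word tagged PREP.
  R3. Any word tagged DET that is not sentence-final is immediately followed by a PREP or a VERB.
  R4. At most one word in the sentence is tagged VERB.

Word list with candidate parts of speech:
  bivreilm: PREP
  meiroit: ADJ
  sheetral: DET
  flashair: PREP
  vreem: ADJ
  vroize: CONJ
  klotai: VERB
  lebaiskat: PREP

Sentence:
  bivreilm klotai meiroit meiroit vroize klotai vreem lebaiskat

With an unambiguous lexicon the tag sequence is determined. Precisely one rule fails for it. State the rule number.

4

Fixed tagging: PREP VERB ADJ ADJ CONJ VERB ADJ PREP.
Checking each rule: R1 ok, R2 ok, R3 ok, R4 fails.
Only rule 4 fails.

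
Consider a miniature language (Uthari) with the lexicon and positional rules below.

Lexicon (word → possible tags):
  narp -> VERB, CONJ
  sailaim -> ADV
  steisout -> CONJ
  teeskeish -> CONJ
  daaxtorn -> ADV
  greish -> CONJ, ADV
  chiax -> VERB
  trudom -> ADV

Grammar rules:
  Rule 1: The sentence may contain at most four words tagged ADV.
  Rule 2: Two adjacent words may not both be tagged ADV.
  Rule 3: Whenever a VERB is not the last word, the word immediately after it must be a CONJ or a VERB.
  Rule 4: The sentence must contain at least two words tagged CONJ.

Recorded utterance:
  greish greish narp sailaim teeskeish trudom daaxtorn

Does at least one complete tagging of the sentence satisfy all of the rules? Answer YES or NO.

Candidates per position — 1:greish {CONJ,ADV}; 2:greish {CONJ,ADV}; 3:narp {VERB,CONJ}; 4:sailaim {ADV}; 5:teeskeish {CONJ}; 6:trudom {ADV}; 7:daaxtorn {ADV}.
Rule 2 cannot be satisfied by any choice of tags from the lexicon.
So there is no consistent tagging.

NO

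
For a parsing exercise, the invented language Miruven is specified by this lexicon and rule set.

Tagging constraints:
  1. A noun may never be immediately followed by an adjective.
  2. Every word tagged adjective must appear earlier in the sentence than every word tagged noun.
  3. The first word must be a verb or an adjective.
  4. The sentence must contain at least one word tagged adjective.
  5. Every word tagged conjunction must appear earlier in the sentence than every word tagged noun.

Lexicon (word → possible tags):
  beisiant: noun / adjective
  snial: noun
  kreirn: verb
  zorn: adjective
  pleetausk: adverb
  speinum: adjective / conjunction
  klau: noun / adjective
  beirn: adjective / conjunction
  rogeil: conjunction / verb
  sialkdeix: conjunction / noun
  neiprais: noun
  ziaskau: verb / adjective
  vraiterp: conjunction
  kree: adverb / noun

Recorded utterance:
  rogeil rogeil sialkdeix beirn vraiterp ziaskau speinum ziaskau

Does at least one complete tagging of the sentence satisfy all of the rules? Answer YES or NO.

Candidates per position — 1:rogeil {conjunction,verb}; 2:rogeil {conjunction,verb}; 3:sialkdeix {conjunction,noun}; 4:beirn {adjective,conjunction}; 5:vraiterp {conjunction}; 6:ziaskau {verb,adjective}; 7:speinum {adjective,conjunction}; 8:ziaskau {verb,adjective}.
One satisfying assignment: verb verb conjunction adjective conjunction verb conjunction verb.
Checking: rule 1 holds; rule 2 holds; rule 3 holds; rule 4 holds; rule 5 holds.

YES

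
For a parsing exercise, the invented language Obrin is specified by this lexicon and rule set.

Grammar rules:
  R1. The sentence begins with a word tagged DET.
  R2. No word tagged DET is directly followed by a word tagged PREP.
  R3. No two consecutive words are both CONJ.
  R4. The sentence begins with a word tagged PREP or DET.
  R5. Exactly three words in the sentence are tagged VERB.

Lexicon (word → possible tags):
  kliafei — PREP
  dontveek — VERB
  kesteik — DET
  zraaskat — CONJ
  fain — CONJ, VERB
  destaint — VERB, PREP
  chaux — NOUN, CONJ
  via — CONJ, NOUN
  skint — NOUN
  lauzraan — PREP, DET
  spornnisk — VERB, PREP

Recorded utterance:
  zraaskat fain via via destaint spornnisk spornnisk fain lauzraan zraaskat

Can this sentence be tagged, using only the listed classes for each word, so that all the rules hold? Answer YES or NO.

NO

Candidates per position — 1:zraaskat {CONJ}; 2:fain {CONJ,VERB}; 3:via {CONJ,NOUN}; 4:via {CONJ,NOUN}; 5:destaint {VERB,PREP}; 6:spornnisk {VERB,PREP}; 7:spornnisk {VERB,PREP}; 8:fain {CONJ,VERB}; 9:lauzraan {PREP,DET}; 10:zraaskat {CONJ}.
Rule 1 cannot be satisfied by any choice of tags from the lexicon.
So there is no consistent tagging.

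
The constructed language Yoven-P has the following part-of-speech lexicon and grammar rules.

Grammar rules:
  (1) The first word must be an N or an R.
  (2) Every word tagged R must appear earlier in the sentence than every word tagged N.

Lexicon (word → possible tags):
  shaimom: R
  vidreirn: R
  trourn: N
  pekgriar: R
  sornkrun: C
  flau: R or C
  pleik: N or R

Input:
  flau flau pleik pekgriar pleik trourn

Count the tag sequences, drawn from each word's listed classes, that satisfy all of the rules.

Candidates per position — 1:flau {R,C}; 2:flau {R,C}; 3:pleik {N,R}; 4:pekgriar {R}; 5:pleik {N,R}; 6:trourn {N}.
There are 16 candidate sequences in total.
The sequences that satisfy every rule: R R R R N N; R R R R R N; R C R R N N; R C R R R N.
Count = 4.

4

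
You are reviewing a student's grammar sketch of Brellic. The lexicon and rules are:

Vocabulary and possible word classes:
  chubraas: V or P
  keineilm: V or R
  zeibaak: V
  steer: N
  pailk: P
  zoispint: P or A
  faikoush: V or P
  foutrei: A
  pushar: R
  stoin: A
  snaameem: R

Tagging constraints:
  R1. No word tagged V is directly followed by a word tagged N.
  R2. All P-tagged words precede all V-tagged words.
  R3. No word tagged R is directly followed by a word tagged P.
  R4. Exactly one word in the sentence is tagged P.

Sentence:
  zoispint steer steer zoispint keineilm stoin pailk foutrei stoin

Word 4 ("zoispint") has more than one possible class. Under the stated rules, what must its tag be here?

A

Candidates per position — 1:zoispint {P,A}; 2:steer {N}; 3:steer {N}; 4:zoispint {P,A}; 5:keineilm {V,R}; 6:stoin {A}; 7:pailk {P}; 8:foutrei {A}; 9:stoin {A}.
Position 1: P is ruled out by rule 4; that leaves A.
Position 4: P is ruled out by rule 4; that leaves A.
Position 5: V is ruled out by rule 2; that leaves R.
So the tagging must be: A N N A R A P A A.
Check: rule 1 satisfied; rule 2 satisfied; rule 3 satisfied; rule 4 satisfied.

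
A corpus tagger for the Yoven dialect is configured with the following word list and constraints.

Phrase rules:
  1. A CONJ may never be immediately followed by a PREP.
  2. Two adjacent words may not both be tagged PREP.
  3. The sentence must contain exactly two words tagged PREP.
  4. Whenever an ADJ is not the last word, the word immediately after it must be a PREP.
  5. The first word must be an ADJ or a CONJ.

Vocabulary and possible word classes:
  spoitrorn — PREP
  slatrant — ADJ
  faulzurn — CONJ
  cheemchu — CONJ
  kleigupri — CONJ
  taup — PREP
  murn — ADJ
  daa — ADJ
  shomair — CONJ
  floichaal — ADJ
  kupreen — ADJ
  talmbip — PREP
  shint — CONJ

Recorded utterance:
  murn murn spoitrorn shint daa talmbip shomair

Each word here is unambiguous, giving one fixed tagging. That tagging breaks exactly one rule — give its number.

4

Fixed tagging: ADJ ADJ PREP CONJ ADJ PREP CONJ.
Rule check: R1 holds, R2 holds, R3 holds, R4 violated, R5 holds.
Only rule 4 fails.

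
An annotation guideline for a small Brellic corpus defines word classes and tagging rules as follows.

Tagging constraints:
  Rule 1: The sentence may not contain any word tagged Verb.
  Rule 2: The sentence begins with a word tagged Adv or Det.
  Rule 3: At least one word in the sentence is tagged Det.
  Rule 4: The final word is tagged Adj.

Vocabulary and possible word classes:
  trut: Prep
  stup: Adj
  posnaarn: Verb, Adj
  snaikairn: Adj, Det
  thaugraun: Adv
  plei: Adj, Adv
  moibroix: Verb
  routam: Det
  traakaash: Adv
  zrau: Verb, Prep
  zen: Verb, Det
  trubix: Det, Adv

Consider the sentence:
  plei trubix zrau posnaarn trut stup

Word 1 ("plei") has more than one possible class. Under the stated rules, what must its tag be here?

Adv

Candidates per position — 1:plei {Adj,Adv}; 2:trubix {Det,Adv}; 3:zrau {Verb,Prep}; 4:posnaarn {Verb,Adj}; 5:trut {Prep}; 6:stup {Adj}.
At position 1, choosing Adj makes rule 2 impossible to satisfy; hence Adv.
At position 2, choosing Adv makes rule 3 impossible to satisfy; hence Det.
At position 3, choosing Verb makes rule 1 impossible to satisfy; hence Prep.
At position 4, choosing Verb makes rule 1 impossible to satisfy; hence Adj.
The only consistent sequence is: Adv Det Prep Adj Prep Adj.
Checking: rule 1 satisfied; rule 2 satisfied; rule 3 satisfied; rule 4 satisfied.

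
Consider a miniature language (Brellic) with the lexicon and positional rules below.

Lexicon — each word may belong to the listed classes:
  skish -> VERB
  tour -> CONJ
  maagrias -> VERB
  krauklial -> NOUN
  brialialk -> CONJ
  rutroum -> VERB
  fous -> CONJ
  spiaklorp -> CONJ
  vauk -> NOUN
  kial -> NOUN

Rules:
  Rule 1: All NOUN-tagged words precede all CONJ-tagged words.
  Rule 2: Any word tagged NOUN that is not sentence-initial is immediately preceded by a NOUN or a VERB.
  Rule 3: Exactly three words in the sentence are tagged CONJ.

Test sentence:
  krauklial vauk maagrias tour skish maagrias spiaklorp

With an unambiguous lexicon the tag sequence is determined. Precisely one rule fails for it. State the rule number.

Fixed tagging: NOUN NOUN VERB CONJ VERB VERB CONJ.
Applying the rules: R1 ok, R2 ok, R3 fails.
Only rule 3 fails.

3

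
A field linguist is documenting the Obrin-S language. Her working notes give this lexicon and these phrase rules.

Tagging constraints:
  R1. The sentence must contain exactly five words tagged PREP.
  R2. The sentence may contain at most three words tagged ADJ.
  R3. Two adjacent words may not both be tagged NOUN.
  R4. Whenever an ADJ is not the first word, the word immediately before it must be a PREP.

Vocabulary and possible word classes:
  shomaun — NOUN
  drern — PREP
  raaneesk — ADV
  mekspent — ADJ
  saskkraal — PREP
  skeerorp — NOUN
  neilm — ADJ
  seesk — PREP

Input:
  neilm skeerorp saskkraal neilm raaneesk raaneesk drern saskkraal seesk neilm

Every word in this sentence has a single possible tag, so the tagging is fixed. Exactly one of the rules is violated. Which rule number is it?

1

Fixed tagging: ADJ NOUN PREP ADJ ADV ADV PREP PREP PREP ADJ.
Rule check: R1 violated, R2 holds, R3 holds, R4 holds.
Only rule 1 fails.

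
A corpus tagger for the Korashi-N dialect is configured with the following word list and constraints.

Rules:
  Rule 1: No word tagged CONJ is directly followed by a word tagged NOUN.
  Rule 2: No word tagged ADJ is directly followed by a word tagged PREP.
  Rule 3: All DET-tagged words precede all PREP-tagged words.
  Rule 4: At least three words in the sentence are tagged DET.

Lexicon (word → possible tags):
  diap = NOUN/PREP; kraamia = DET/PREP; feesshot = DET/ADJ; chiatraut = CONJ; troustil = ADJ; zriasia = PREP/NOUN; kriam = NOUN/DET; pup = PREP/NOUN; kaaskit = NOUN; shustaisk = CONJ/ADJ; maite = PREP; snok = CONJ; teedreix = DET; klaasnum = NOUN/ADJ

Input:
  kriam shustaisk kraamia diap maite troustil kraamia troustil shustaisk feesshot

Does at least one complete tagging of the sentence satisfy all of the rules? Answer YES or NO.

NO

Candidates per position — 1:kriam {NOUN,DET}; 2:shustaisk {CONJ,ADJ}; 3:kraamia {DET,PREP}; 4:diap {NOUN,PREP}; 5:maite {PREP}; 6:troustil {ADJ}; 7:kraamia {DET,PREP}; 8:troustil {ADJ}; 9:shustaisk {CONJ,ADJ}; 10:feesshot {DET,ADJ}.
Every candidate sequence violates at least one rule; no consistent tagging exists.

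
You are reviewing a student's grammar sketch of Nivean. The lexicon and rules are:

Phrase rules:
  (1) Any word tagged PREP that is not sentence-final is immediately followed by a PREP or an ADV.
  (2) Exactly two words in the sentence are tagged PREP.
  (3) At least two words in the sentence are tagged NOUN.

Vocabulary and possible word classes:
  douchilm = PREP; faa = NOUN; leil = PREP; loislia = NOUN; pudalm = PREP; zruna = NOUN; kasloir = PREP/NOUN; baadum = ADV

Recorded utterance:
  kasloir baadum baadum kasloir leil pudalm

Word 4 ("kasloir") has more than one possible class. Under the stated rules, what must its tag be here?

Candidates per position — 1:kasloir {PREP,NOUN}; 2:baadum {ADV}; 3:baadum {ADV}; 4:kasloir {PREP,NOUN}; 5:leil {PREP}; 6:pudalm {PREP}.
At position 1, choosing PREP makes rule 2 impossible to satisfy; hence NOUN.
At position 4, choosing PREP makes rule 2 impossible to satisfy; hence NOUN.
The only consistent sequence is: NOUN ADV ADV NOUN PREP PREP.
Rule-by-rule: rule 1 ok; rule 2 ok; rule 3 ok.

NOUN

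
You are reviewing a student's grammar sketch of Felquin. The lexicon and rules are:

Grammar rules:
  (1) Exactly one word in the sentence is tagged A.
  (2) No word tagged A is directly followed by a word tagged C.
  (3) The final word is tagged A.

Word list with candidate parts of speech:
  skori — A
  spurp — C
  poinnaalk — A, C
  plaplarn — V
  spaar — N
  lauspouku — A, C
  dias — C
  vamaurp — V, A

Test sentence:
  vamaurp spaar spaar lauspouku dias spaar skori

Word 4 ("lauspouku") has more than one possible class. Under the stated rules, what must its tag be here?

C

Candidates per position — 1:vamaurp {V,A}; 2:spaar {N}; 3:spaar {N}; 4:lauspouku {A,C}; 5:dias {C}; 6:spaar {N}; 7:skori {A}.
Position 1: tagging it A would leave rule 1 unsatisfiable, so it must be V.
Position 4: tagging it A would leave rule 1 unsatisfiable, so it must be C.
That leaves exactly one tagging: V N N C C N A.
Checking: rule 1 holds; rule 2 holds; rule 3 holds.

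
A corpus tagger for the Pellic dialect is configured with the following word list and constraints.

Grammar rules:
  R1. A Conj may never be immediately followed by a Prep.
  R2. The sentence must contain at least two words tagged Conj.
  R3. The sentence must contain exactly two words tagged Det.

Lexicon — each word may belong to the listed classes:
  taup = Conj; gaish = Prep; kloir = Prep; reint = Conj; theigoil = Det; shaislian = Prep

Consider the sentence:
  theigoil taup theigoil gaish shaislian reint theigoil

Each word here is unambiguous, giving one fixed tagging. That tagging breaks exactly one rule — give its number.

Fixed tagging: Det Conj Det Prep Prep Conj Det.
Rule check: R1 holds, R2 holds, R3 violated.
Only rule 3 fails.

3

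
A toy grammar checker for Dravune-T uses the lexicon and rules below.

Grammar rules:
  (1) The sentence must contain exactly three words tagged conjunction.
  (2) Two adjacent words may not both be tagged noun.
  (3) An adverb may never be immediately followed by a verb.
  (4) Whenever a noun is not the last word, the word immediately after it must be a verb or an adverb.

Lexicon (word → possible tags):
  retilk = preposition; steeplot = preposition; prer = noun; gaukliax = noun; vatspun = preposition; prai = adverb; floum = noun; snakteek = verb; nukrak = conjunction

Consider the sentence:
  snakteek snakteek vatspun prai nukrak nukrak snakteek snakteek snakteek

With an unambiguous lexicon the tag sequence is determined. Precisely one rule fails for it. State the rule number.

1

Fixed tagging: verb verb preposition adverb conjunction conjunction verb verb verb.
Rule check: R1 fails, R2 ok, R3 ok, R4 ok.
Only rule 1 fails.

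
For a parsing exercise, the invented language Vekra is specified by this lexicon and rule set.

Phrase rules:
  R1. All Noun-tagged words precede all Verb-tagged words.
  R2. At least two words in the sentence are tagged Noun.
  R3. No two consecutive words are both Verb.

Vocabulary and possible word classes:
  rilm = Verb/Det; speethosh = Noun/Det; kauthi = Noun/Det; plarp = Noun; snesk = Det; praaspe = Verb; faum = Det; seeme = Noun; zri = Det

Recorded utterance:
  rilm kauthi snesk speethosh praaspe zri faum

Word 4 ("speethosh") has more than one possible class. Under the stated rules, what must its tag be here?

Candidates per position — 1:rilm {Verb,Det}; 2:kauthi {Noun,Det}; 3:snesk {Det}; 4:speethosh {Noun,Det}; 5:praaspe {Verb}; 6:zri {Det}; 7:faum {Det}.
Position 2: tagging it Det would leave rule 2 unsatisfiable, so it must be Noun.
Position 4: tagging it Det would leave rule 2 unsatisfiable, so it must be Noun.
Position 1: tagging it Verb would leave rule 1 unsatisfiable, so it must be Det.
The only consistent sequence is: Det Noun Det Noun Verb Det Det.
Checking: rule 1 satisfied; rule 2 satisfied; rule 3 satisfied.

Noun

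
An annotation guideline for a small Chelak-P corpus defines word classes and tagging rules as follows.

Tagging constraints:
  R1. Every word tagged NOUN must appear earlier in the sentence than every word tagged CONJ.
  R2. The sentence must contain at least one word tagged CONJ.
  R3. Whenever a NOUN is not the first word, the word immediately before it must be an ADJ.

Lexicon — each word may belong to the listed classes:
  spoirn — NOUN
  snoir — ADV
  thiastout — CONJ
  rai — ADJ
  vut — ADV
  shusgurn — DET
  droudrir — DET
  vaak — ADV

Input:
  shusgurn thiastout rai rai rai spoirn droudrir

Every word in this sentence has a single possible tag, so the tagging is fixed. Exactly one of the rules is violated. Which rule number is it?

1

Fixed tagging: DET CONJ ADJ ADJ ADJ NOUN DET.
Rule check: R1 violated, R2 holds, R3 holds.
Only rule 1 fails.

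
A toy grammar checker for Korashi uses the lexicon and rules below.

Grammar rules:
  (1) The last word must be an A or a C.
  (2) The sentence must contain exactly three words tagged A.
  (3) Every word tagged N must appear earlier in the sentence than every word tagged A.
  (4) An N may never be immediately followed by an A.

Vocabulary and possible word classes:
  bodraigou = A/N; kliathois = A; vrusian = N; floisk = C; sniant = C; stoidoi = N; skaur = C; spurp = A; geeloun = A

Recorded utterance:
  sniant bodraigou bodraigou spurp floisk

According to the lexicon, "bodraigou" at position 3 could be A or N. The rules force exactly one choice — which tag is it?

A

Candidates per position — 1:sniant {C}; 2:bodraigou {A,N}; 3:bodraigou {A,N}; 4:spurp {A}; 5:floisk {C}.
Position 2: tagging it N would leave rule 2 unsatisfiable, so it must be A.
Position 3: tagging it N would leave rule 2 unsatisfiable, so it must be A.
The unique satisfying tagging is: C A A A C.
Check: rule 1 holds; rule 2 holds; rule 3 holds; rule 4 holds.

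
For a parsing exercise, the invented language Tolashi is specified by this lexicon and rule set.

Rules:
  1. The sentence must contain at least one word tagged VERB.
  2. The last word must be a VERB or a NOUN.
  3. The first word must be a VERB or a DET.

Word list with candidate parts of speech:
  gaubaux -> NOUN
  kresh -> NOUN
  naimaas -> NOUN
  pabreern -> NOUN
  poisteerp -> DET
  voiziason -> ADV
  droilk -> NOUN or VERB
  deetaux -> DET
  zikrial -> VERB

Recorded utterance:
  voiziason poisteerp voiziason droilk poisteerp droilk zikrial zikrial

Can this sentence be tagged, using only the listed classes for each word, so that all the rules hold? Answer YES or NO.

NO

Candidates per position — 1:voiziason {ADV}; 2:poisteerp {DET}; 3:voiziason {ADV}; 4:droilk {NOUN,VERB}; 5:poisteerp {DET}; 6:droilk {NOUN,VERB}; 7:zikrial {VERB}; 8:zikrial {VERB}.
Rule 3 cannot be satisfied by any choice of tags from the lexicon.
So there is no consistent tagging.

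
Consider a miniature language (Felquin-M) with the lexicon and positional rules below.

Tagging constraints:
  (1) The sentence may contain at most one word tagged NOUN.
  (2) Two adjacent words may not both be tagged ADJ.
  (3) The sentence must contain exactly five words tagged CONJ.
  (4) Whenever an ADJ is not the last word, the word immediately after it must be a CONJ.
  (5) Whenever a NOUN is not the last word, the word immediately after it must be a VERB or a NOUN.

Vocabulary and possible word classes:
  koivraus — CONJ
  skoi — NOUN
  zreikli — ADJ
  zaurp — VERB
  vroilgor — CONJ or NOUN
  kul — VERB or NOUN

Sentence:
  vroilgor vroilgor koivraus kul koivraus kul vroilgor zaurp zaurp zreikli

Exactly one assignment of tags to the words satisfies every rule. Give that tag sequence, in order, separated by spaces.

Candidates per position — 1:vroilgor {CONJ,NOUN}; 2:vroilgor {CONJ,NOUN}; 3:koivraus {CONJ}; 4:kul {VERB,NOUN}; 5:koivraus {CONJ}; 6:kul {VERB,NOUN}; 7:vroilgor {CONJ,NOUN}; 8:zaurp {VERB}; 9:zaurp {VERB}; 10:zreikli {ADJ}.
Position 1: tagging it NOUN would leave rule 3 unsatisfiable, so it must be CONJ.
Position 2: tagging it NOUN would leave rule 3 unsatisfiable, so it must be CONJ.
Position 4: tagging it NOUN would leave rule 5 unsatisfiable, so it must be VERB.
Position 7: tagging it NOUN would leave rule 3 unsatisfiable, so it must be CONJ.
Position 6: tagging it NOUN would leave rule 5 unsatisfiable, so it must be VERB.
The only consistent sequence is: CONJ CONJ CONJ VERB CONJ VERB CONJ VERB VERB ADJ.
Check: rule 1 ✓; rule 2 ✓; rule 3 ✓; rule 4 ✓; rule 5 ✓.

CONJ CONJ CONJ VERB CONJ VERB CONJ VERB VERB ADJ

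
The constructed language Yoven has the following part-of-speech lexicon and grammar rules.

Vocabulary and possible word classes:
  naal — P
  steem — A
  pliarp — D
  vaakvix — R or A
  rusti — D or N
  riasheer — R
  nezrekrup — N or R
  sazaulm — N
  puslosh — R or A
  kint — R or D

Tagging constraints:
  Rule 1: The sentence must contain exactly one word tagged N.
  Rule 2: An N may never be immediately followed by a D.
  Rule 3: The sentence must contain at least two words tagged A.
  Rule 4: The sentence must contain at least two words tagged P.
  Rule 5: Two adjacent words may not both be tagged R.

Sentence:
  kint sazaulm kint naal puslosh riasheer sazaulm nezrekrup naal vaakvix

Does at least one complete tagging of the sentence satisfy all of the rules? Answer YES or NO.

Candidates per position — 1:kint {R,D}; 2:sazaulm {N}; 3:kint {R,D}; 4:naal {P}; 5:puslosh {R,A}; 6:riasheer {R}; 7:sazaulm {N}; 8:nezrekrup {N,R}; 9:naal {P}; 10:vaakvix {R,A}.
Rule 1 cannot be satisfied by any choice of tags from the lexicon.
So there is no consistent tagging.

NO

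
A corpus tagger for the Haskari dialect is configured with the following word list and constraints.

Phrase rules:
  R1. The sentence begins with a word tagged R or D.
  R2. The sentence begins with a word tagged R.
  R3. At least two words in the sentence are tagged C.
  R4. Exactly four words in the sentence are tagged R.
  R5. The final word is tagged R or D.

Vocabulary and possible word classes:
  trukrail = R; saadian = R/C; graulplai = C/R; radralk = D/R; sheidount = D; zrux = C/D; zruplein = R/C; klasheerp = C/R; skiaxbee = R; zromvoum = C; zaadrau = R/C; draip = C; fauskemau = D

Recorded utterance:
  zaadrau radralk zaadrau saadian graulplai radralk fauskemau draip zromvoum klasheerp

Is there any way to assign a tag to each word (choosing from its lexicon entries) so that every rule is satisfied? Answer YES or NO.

YES

Candidates per position — 1:zaadrau {R,C}; 2:radralk {D,R}; 3:zaadrau {R,C}; 4:saadian {R,C}; 5:graulplai {C,R}; 6:radralk {D,R}; 7:fauskemau {D}; 8:draip {C}; 9:zromvoum {C}; 10:klasheerp {C,R}.
One satisfying assignment: R D C C R R D C C R.
Rule-by-rule: rule 1 holds; rule 2 holds; rule 3 holds; rule 4 holds; rule 5 holds.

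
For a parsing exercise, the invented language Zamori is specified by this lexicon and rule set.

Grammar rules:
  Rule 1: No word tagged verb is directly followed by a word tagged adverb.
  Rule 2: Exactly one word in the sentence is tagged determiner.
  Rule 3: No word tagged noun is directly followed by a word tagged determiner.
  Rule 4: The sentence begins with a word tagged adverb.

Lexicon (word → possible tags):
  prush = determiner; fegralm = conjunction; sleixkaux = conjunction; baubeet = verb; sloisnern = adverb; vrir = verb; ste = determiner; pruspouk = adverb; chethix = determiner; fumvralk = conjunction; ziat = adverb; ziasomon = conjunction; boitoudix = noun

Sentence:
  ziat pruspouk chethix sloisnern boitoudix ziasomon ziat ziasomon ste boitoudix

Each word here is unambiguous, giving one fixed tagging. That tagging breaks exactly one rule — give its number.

2

Fixed tagging: adverb adverb determiner adverb noun conjunction adverb conjunction determiner noun.
Applying the rules: R1 holds, R2 violated, R3 holds, R4 holds.
Only rule 2 fails.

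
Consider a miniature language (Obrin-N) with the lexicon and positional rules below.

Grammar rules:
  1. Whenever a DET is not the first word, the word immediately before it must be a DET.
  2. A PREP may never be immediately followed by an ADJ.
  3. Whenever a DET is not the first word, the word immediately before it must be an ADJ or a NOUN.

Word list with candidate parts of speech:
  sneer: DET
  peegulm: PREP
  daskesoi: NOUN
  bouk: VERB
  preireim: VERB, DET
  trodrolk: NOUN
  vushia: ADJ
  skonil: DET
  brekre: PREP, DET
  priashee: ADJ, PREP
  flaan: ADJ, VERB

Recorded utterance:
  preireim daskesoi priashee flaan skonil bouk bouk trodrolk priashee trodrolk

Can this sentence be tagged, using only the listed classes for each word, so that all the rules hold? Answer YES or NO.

Candidates per position — 1:preireim {VERB,DET}; 2:daskesoi {NOUN}; 3:priashee {ADJ,PREP}; 4:flaan {ADJ,VERB}; 5:skonil {DET}; 6:bouk {VERB}; 7:bouk {VERB}; 8:trodrolk {NOUN}; 9:priashee {ADJ,PREP}; 10:trodrolk {NOUN}.
Rule 1 cannot be satisfied by any choice of tags from the lexicon.
So there is no consistent tagging.

NO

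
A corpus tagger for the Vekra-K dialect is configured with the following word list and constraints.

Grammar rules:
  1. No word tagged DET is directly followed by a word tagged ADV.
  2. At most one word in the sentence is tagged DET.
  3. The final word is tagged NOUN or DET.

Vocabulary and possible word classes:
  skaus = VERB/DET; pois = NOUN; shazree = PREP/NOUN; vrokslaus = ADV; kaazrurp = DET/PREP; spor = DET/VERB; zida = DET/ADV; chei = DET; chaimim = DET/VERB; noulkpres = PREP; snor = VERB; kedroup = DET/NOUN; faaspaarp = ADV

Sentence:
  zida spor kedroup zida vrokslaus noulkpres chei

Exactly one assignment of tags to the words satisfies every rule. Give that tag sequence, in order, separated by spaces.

ADV VERB NOUN ADV ADV PREP DET

Candidates per position — 1:zida {DET,ADV}; 2:spor {DET,VERB}; 3:kedroup {DET,NOUN}; 4:zida {DET,ADV}; 5:vrokslaus {ADV}; 6:noulkpres {PREP}; 7:chei {DET}.
Position 1: DET is ruled out by rule 2; that leaves ADV.
Position 2: DET is ruled out by rule 2; that leaves VERB.
Position 3: DET is ruled out by rule 1; that leaves NOUN.
Position 4: DET is ruled out by rule 1; that leaves ADV.
So the tagging must be: ADV VERB NOUN ADV ADV PREP DET.
Rule-by-rule: rule 1 ✓; rule 2 ✓; rule 3 ✓.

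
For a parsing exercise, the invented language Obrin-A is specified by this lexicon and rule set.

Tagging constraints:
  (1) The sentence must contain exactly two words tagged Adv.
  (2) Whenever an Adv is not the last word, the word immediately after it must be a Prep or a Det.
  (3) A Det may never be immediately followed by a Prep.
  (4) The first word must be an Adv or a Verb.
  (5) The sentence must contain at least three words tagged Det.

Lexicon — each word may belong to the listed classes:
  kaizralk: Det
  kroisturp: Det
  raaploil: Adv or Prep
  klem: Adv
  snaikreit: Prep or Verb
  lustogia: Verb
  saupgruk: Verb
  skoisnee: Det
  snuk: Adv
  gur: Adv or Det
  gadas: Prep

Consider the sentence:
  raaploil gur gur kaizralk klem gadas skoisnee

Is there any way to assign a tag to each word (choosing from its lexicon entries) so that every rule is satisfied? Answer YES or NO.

YES

Candidates per position — 1:raaploil {Adv,Prep}; 2:gur {Adv,Det}; 3:gur {Adv,Det}; 4:kaizralk {Det}; 5:klem {Adv}; 6:gadas {Prep}; 7:skoisnee {Det}.
One satisfying assignment: Adv Det Det Det Adv Prep Det.
Checking: rule 1 ok; rule 2 ok; rule 3 ok; rule 4 ok; rule 5 ok.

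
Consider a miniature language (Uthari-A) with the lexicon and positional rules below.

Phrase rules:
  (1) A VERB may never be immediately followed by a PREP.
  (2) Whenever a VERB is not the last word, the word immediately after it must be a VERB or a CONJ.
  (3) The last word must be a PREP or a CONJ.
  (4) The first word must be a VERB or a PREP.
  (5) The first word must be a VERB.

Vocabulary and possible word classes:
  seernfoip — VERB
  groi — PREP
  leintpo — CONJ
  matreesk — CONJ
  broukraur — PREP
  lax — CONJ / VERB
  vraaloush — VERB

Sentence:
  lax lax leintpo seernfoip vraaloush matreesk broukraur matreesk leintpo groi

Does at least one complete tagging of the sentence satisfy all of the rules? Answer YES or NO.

Candidates per position — 1:lax {CONJ,VERB}; 2:lax {CONJ,VERB}; 3:leintpo {CONJ}; 4:seernfoip {VERB}; 5:vraaloush {VERB}; 6:matreesk {CONJ}; 7:broukraur {PREP}; 8:matreesk {CONJ}; 9:leintpo {CONJ}; 10:groi {PREP}.
One satisfying assignment: VERB CONJ CONJ VERB VERB CONJ PREP CONJ CONJ PREP.
Checking: rule 1 ok; rule 2 ok; rule 3 ok; rule 4 ok; rule 5 ok.

YES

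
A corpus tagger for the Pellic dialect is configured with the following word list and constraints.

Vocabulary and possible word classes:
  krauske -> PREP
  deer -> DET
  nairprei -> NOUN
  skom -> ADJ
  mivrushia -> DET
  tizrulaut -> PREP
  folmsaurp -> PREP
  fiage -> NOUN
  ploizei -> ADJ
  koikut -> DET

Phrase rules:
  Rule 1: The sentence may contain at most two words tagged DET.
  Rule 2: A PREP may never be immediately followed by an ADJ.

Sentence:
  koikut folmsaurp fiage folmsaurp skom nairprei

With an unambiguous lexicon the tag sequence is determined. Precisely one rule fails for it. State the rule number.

Fixed tagging: DET PREP NOUN PREP ADJ NOUN.
Checking each rule: R1 ok, R2 fails.
Only rule 2 fails.

2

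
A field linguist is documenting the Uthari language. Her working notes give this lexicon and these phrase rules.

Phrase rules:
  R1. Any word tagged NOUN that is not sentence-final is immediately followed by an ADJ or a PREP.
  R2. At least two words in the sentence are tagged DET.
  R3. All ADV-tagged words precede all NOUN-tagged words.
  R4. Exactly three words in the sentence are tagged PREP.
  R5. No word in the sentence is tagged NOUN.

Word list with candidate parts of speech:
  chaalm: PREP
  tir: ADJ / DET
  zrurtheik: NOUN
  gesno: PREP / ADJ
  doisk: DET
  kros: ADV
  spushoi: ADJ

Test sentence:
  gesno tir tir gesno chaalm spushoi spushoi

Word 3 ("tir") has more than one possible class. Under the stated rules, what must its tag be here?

DET

Candidates per position — 1:gesno {PREP,ADJ}; 2:tir {ADJ,DET}; 3:tir {ADJ,DET}; 4:gesno {PREP,ADJ}; 5:chaalm {PREP}; 6:spushoi {ADJ}; 7:spushoi {ADJ}.
At position 1, choosing ADJ makes rule 4 impossible to satisfy; hence PREP.
At position 2, choosing ADJ makes rule 2 impossible to satisfy; hence DET.
At position 3, choosing ADJ makes rule 2 impossible to satisfy; hence DET.
At position 4, choosing ADJ makes rule 4 impossible to satisfy; hence PREP.
The only consistent sequence is: PREP DET DET PREP PREP ADJ ADJ.
Verifying each rule — rule 1 ✓; rule 2 ✓; rule 3 ✓; rule 4 ✓; rule 5 ✓.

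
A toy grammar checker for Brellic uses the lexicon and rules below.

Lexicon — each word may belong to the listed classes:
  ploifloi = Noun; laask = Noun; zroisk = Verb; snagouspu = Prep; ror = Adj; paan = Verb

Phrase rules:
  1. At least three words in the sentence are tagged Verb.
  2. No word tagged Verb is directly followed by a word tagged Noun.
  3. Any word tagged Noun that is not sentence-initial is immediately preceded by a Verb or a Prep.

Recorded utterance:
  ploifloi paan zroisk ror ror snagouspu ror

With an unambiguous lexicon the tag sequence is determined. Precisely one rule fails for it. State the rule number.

Fixed tagging: Noun Verb Verb Adj Adj Prep Adj.
Checking each rule: R1 fail, R2 pass, R3 pass.
Only rule 1 fails.

1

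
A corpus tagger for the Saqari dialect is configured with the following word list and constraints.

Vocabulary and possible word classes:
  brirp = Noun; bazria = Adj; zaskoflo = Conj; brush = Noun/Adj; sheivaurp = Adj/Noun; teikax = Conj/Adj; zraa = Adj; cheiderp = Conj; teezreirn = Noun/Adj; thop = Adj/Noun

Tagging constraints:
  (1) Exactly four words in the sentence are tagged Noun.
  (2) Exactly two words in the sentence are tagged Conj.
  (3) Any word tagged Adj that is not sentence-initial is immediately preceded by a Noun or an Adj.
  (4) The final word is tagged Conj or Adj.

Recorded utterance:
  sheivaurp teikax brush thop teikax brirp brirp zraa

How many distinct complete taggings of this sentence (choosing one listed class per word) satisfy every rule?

Candidates per position — 1:sheivaurp {Adj,Noun}; 2:teikax {Conj,Adj}; 3:brush {Noun,Adj}; 4:thop {Adj,Noun}; 5:teikax {Conj,Adj}; 6:brirp {Noun}; 7:brirp {Noun}; 8:zraa {Adj}.
There are 32 candidate sequences in total.
The sequences that satisfy every rule: Adj Conj Noun Noun Conj Noun Noun Adj; Noun Conj Noun Adj Conj Noun Noun Adj.
Count = 2.

2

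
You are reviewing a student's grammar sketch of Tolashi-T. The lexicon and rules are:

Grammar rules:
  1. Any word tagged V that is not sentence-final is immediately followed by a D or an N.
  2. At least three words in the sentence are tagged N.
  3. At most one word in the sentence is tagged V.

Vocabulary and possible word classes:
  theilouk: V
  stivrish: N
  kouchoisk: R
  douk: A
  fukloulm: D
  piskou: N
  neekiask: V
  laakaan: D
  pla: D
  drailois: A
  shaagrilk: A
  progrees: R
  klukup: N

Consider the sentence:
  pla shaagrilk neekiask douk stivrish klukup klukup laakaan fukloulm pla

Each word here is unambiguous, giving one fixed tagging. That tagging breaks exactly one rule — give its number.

Fixed tagging: D A V A N N N D D D.
Checking each rule: R1 fails, R2 ok, R3 ok.
Only rule 1 fails.

1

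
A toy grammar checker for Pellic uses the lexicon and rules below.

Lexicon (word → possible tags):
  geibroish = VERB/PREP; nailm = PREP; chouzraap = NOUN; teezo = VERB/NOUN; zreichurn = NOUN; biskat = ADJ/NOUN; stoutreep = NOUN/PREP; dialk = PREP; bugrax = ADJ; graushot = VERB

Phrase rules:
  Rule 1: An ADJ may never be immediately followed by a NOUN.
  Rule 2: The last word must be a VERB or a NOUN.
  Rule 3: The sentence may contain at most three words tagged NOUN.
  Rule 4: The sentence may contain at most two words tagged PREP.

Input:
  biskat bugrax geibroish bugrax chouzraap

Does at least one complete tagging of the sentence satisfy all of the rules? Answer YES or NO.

Candidates per position — 1:biskat {ADJ,NOUN}; 2:bugrax {ADJ}; 3:geibroish {VERB,PREP}; 4:bugrax {ADJ}; 5:chouzraap {NOUN}.
Rule 1 cannot be satisfied by any choice of tags from the lexicon.
So there is no consistent tagging.

NO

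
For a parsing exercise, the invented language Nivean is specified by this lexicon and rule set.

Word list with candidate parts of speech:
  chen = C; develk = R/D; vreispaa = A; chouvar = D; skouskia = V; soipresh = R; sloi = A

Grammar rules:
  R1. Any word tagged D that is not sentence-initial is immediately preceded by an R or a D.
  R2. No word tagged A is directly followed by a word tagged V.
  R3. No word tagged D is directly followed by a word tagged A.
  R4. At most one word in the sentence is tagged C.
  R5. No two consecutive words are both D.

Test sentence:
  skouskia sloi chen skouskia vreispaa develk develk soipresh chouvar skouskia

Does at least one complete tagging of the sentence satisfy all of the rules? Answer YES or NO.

YES

Candidates per position — 1:skouskia {V}; 2:sloi {A}; 3:chen {C}; 4:skouskia {V}; 5:vreispaa {A}; 6:develk {R,D}; 7:develk {R,D}; 8:soipresh {R}; 9:chouvar {D}; 10:skouskia {V}.
One satisfying assignment: V A C V A R D R D V.
Checking: rule 1 ok; rule 2 ok; rule 3 ok; rule 4 ok; rule 5 ok.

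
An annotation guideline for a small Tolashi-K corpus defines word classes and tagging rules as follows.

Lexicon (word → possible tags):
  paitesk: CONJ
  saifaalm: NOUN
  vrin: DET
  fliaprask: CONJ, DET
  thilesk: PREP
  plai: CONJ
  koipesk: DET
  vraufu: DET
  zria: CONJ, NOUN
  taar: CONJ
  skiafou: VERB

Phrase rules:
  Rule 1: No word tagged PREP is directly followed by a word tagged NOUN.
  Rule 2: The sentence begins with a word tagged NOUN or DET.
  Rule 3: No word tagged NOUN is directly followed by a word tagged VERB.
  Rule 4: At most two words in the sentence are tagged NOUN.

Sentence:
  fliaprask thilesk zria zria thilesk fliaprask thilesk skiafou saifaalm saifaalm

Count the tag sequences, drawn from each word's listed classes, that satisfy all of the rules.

Candidates per position — 1:fliaprask {CONJ,DET}; 2:thilesk {PREP}; 3:zria {CONJ,NOUN}; 4:zria {CONJ,NOUN}; 5:thilesk {PREP}; 6:fliaprask {CONJ,DET}; 7:thilesk {PREP}; 8:skiafou {VERB}; 9:saifaalm {NOUN}; 10:saifaalm {NOUN}.
There are 16 candidate sequences in total.
The sequences that satisfy every rule: DET PREP CONJ CONJ PREP CONJ PREP VERB NOUN NOUN; DET PREP CONJ CONJ PREP DET PREP VERB NOUN NOUN.
Count = 2.

2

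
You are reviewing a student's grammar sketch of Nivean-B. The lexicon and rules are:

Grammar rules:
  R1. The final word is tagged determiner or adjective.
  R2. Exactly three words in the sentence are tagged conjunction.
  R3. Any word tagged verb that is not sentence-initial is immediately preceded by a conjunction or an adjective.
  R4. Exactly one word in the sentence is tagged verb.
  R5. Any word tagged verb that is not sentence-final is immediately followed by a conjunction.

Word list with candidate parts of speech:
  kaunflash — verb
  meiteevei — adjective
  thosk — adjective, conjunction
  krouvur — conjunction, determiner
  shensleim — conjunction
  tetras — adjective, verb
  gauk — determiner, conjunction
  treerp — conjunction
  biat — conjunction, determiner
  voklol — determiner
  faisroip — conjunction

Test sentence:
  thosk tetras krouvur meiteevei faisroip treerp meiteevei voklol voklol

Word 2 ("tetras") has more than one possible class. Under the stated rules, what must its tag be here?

verb

Candidates per position — 1:thosk {adjective,conjunction}; 2:tetras {adjective,verb}; 3:krouvur {conjunction,determiner}; 4:meiteevei {adjective}; 5:faisroip {conjunction}; 6:treerp {conjunction}; 7:meiteevei {adjective}; 8:voklol {determiner}; 9:voklol {determiner}.
Position 2: tagging it adjective would leave rule 4 unsatisfiable, so it must be verb.
Position 3: tagging it determiner would leave rule 5 unsatisfiable, so it must be conjunction.
Position 1: tagging it conjunction would leave rule 2 unsatisfiable, so it must be adjective.
That leaves exactly one tagging: adjective verb conjunction adjective conjunction conjunction adjective determiner determiner.
Verifying each rule — rule 1 satisfied; rule 2 satisfied; rule 3 satisfied; rule 4 satisfied; rule 5 satisfied.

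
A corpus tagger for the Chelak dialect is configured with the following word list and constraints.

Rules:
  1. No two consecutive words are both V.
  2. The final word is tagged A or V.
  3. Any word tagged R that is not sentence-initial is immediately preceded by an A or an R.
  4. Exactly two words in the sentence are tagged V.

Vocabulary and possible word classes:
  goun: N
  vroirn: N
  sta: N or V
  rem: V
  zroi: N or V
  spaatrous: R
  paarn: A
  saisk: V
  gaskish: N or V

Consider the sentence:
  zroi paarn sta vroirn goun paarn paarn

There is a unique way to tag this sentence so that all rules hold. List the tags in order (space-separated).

V A V N N A A

Candidates per position — 1:zroi {N,V}; 2:paarn {A}; 3:sta {N,V}; 4:vroirn {N}; 5:goun {N}; 6:paarn {A}; 7:paarn {A}.
Word 1 cannot be N — rule 4 would then fail for every completion. It is V.
Word 3 cannot be N — rule 4 would then fail for every completion. It is V.
That leaves exactly one tagging: V A V N N A A.
Verifying each rule — rule 1 ok; rule 2 ok; rule 3 ok; rule 4 ok.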